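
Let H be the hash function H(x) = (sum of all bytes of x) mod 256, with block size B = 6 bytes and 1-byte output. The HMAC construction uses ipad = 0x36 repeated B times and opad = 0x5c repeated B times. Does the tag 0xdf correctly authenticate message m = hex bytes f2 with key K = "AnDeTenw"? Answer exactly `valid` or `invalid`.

invalid

Key "AnDeTenw" = 41 6e 44 65 54 65 6e 77 is 8 bytes > B = 6, so hash it first: H(key) = f6, then zero-pad to 6 bytes: K' = f6 00 00 00 00 00.
K' ⊕ ipad = c0 36 36 36 36 36; K' ⊕ opad = aa 5c 5c 5c 5c 5c.
Inner hash: sum = 192+54+54+54+54+54+242 = 704; mod 256 = 192 → c0.
Outer hash (recomputed tag): sum = 170+92+92+92+92+92+192 = 822; mod 256 = 54 → 36.
Recomputed tag = 36; claimed = df → mismatch.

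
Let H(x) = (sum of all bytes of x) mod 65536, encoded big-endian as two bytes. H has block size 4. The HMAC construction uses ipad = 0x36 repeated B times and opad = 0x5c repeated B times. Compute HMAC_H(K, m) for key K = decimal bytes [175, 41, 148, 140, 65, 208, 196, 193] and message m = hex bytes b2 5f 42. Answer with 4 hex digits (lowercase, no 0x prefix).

028d

Key decimal bytes [175, 41, 148, 140, 65, 208, 196, 193] = af 29 94 8c 41 d0 c4 c1 is 8 bytes > B = 4, so hash it first: H(key) = 04 8e, then zero-pad to 4 bytes: K' = 04 8e 00 00.
K' ⊕ ipad = 32 b8 36 36.  K' ⊕ opad = 58 d2 5c 5c.
Inner input = (K'⊕ipad) ∥ m = 32 b8 36 36 ∥ b2 5f 42.
Inner hash: sum = 50+184+54+54+178+95+66 = 681 → 02 a9.
Outer input = (K'⊕opad) ∥ inner = 58 d2 5c 5c ∥ 02 a9.
Outer hash (tag): sum = 88+210+92+92+2+169 = 653 → 02 8d.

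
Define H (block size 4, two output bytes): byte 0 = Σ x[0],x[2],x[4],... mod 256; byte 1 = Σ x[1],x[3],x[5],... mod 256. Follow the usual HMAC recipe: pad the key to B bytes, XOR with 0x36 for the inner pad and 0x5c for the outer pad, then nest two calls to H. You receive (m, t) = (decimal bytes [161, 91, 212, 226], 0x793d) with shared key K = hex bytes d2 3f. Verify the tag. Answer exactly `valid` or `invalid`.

Key hex bytes d2 3f is 2 bytes ≤ B = 4; zero-pad to 4 bytes: K' = d2 3f 00 00.
K' ⊕ ipad = e4 09 36 36; K' ⊕ opad = 8e 63 5c 5c.
Inner hash: even-index sum = 655 mod 256 = 143; odd-index sum = 380 mod 256 = 124 → 8f 7c.
Outer hash (recomputed tag): even-index sum = 377 mod 256 = 121; odd-index sum = 315 mod 256 = 59 → 79 3b.
Recomputed tag = 793b; claimed = 793d → mismatch.

invalid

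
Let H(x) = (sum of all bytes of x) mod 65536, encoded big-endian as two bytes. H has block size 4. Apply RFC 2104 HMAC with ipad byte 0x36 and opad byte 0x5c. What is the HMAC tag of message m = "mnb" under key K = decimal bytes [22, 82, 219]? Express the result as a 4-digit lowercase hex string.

Key decimal bytes [22, 82, 219] = 16 52 db is 3 bytes ≤ B = 4; zero-pad to 4 bytes: K' = 16 52 db 00.
K' ⊕ ipad = 20 64 ed 36.  K' ⊕ opad = 4a 0e 87 5c.
Inner input = (K'⊕ipad) ∥ m = 20 64 ed 36 ∥ 6d 6e 62.
Inner hash: sum = 32+100+237+54+109+110+98 = 740 → 02 e4.
Outer input = (K'⊕opad) ∥ inner = 4a 0e 87 5c ∥ 02 e4.
Outer hash (tag): sum = 74+14+135+92+2+228 = 545 → 02 21.

0221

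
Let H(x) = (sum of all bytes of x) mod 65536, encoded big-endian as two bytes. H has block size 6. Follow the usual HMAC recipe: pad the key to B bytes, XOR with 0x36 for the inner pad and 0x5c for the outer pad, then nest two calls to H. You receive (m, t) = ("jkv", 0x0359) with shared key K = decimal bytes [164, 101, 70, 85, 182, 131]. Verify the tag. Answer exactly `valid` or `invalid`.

valid

Key decimal bytes [164, 101, 70, 85, 182, 131] = a4 65 46 55 b6 83 is exactly B = 6 bytes: K' = a4 65 46 55 b6 83.
K' ⊕ ipad = 92 53 70 63 80 b5; K' ⊕ opad = f8 39 1a 09 ea df.
Inner hash: sum = 146+83+112+99+128+181+106+107+118 = 1080 → 04 38.
Outer hash (recomputed tag): sum = 248+57+26+9+234+223+4+56 = 857 → 03 59.
Recomputed tag = 0359; claimed = 0359 → match.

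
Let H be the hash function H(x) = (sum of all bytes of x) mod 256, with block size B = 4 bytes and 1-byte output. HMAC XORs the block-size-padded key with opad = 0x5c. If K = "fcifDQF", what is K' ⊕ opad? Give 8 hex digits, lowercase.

Key "fcifDQF" = 66 63 69 66 44 51 46 is 7 bytes > B = 4, so hash it first: H(key) = 73, then zero-pad to 4 bytes: K' = 73 00 00 00.
XOR each byte with 0x5c: 73⊕5c=2f, 00⊕5c=5c, 00⊕5c=5c, 00⊕5c=5c.

2f5c5c5c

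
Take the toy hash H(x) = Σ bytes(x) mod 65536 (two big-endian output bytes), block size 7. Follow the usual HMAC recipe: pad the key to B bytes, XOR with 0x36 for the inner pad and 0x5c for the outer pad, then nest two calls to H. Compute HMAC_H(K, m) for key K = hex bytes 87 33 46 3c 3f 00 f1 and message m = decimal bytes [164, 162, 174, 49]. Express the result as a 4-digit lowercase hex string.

Key hex bytes 87 33 46 3c 3f 00 f1 is exactly B = 7 bytes: K' = 87 33 46 3c 3f 00 f1.
K' ⊕ ipad = b1 05 70 0a 09 36 c7.  K' ⊕ opad = db 6f 1a 60 63 5c ad.
Inner input = (K'⊕ipad) ∥ m = b1 05 70 0a 09 36 c7 ∥ a4 a2 ae 31.
Inner hash: sum = 177+5+112+10+9+54+199+164+162+174+49 = 1115 → 04 5b.
Outer input = (K'⊕opad) ∥ inner = db 6f 1a 60 63 5c ad ∥ 04 5b.
Outer hash (tag): sum = 219+111+26+96+99+92+173+4+91 = 911 → 03 8f.

038f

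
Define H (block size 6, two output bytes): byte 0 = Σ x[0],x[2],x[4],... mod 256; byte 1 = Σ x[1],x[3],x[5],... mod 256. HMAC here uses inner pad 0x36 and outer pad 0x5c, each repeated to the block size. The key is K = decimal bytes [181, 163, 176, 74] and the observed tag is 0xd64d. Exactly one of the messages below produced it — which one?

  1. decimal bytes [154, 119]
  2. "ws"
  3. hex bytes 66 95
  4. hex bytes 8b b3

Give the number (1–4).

Key decimal bytes [181, 163, 176, 74] = b5 a3 b0 4a is 4 bytes ≤ B = 6; zero-pad to 6 bytes: K' = b5 a3 b0 4a 00 00.
K' ⊕ ipad = 83 95 86 7c 36 36; K' ⊕ opad = e9 ff ec 16 5c 5c.
m1: inner = H(83 95 86 7c 36 36 9a 77) = d9 be; tag = H(e9 ff ec 16 5c 5c d9 be) = 0a2f
m2: inner = H(83 95 86 7c 36 36 77 73) = b6 ba; tag = H(e9 ff ec 16 5c 5c b6 ba) = e72b
m3: inner = H(83 95 86 7c 36 36 66 95) = a5 dc; tag = H(e9 ff ec 16 5c 5c a5 dc) = d64d ← matches
m4: inner = H(83 95 86 7c 36 36 8b b3) = ca fa; tag = H(e9 ff ec 16 5c 5c ca fa) = fb6b

3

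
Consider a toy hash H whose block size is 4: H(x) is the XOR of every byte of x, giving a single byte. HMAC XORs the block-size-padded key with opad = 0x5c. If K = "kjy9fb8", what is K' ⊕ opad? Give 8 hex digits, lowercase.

Key "kjy9fb8" = 6b 6a 79 39 66 62 38 is 7 bytes > B = 4, so hash it first: H(key) = 7d, then zero-pad to 4 bytes: K' = 7d 00 00 00.
XOR each byte with 0x5c: 7d⊕5c=21, 00⊕5c=5c, 00⊕5c=5c, 00⊕5c=5c.

215c5c5c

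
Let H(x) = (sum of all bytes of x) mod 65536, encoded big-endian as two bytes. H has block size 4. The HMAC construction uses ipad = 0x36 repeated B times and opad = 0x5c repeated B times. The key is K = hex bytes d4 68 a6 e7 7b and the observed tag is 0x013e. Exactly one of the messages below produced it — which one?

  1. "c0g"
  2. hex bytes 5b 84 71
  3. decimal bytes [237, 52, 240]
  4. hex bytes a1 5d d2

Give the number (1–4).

1

Key hex bytes d4 68 a6 e7 7b is 5 bytes > B = 4, so hash it first: H(key) = 03 44, then zero-pad to 4 bytes: K' = 03 44 00 00.
K' ⊕ ipad = 35 72 36 36; K' ⊕ opad = 5f 18 5c 5c.
m1: inner = H(35 72 36 36 63 30 67) = 02 0d; tag = H(5f 18 5c 5c 02 0d) = 013e ← matches
m2: inner = H(35 72 36 36 5b 84 71) = 02 63; tag = H(5f 18 5c 5c 02 63) = 0194
m3: inner = H(35 72 36 36 ed 34 f0) = 03 24; tag = H(5f 18 5c 5c 03 24) = 0156
m4: inner = H(35 72 36 36 a1 5d d2) = 02 e3; tag = H(5f 18 5c 5c 02 e3) = 0214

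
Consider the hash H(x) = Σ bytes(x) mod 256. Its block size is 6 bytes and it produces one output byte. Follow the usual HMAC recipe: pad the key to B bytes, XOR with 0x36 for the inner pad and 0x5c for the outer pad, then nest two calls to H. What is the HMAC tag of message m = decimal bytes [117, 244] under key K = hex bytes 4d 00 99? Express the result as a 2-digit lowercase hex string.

b1

Key hex bytes 4d 00 99 is 3 bytes ≤ B = 6; zero-pad to 6 bytes: K' = 4d 00 99 00 00 00.
K' ⊕ ipad = 7b 36 af 36 36 36.  K' ⊕ opad = 11 5c c5 5c 5c 5c.
Inner input = (K'⊕ipad) ∥ m = 7b 36 af 36 36 36 ∥ 75 f4.
Inner hash: sum = 123+54+175+54+54+54+117+244 = 875; mod 256 = 107 → 6b.
Outer input = (K'⊕opad) ∥ inner = 11 5c c5 5c 5c 5c ∥ 6b.
Outer hash (tag): sum = 17+92+197+92+92+92+107 = 689; mod 256 = 177 → b1.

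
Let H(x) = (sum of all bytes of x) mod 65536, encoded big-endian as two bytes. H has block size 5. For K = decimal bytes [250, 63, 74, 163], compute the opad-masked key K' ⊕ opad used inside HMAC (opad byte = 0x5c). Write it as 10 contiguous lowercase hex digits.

a66316ff5c

Key decimal bytes [250, 63, 74, 163] = fa 3f 4a a3 is 4 bytes ≤ B = 5; zero-pad to 5 bytes: K' = fa 3f 4a a3 00.
XOR each byte with 0x5c: fa⊕5c=a6, 3f⊕5c=63, 4a⊕5c=16, a3⊕5c=ff, 00⊕5c=5c.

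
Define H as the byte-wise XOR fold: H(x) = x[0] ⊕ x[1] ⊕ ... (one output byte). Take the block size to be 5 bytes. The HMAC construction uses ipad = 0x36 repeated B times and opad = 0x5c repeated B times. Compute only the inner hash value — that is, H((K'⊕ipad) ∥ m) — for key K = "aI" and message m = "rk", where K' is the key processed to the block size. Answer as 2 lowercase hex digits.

07

Key "aI" = 61 49 is 2 bytes ≤ B = 5; zero-pad to 5 bytes: K' = 61 49 00 00 00.
K' ⊕ ipad = 57 7f 36 36 36.
Inner input = 57 7f 36 36 36 ∥ 72 6b.
Inner hash: XOR 57⊕7f⊕36⊕36⊕36⊕72⊕6b = 07.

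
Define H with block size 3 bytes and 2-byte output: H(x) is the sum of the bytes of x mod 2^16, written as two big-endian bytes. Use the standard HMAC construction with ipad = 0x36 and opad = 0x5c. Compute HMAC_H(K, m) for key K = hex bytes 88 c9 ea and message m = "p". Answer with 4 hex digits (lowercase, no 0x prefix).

022b

Key hex bytes 88 c9 ea is exactly B = 3 bytes: K' = 88 c9 ea.
K' ⊕ ipad = be ff dc.  K' ⊕ opad = d4 95 b6.
Inner input = (K'⊕ipad) ∥ m = be ff dc ∥ 70.
Inner hash: sum = 190+255+220+112 = 777 → 03 09.
Outer input = (K'⊕opad) ∥ inner = d4 95 b6 ∥ 03 09.
Outer hash (tag): sum = 212+149+182+3+9 = 555 → 02 2b.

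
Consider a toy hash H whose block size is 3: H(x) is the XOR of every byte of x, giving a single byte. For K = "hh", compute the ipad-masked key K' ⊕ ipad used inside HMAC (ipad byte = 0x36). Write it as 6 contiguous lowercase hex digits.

Key "hh" = 68 68 is 2 bytes ≤ B = 3; zero-pad to 3 bytes: K' = 68 68 00.
XOR each byte with 0x36: 68⊕36=5e, 68⊕36=5e, 00⊕36=36.

5e5e36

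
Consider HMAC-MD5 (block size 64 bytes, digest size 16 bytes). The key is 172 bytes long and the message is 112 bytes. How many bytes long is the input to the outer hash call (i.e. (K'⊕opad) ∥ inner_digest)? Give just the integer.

80

Key is 172 > 64 bytes, so it is hashed to 16 bytes then zero-padded to 64: |K'| = 64.
Outer input = (K'⊕opad) ∥ H(inner) → 64 + 16 = 80 bytes.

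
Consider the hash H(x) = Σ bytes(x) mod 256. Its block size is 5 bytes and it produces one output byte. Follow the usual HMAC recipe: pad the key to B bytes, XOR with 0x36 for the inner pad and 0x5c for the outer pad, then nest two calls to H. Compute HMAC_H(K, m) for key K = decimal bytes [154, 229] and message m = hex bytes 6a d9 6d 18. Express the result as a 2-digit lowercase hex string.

7c

Key decimal bytes [154, 229] = 9a e5 is 2 bytes ≤ B = 5; zero-pad to 5 bytes: K' = 9a e5 00 00 00.
K' ⊕ ipad = ac d3 36 36 36.  K' ⊕ opad = c6 b9 5c 5c 5c.
Inner input = (K'⊕ipad) ∥ m = ac d3 36 36 36 ∥ 6a d9 6d 18.
Inner hash: sum = 172+211+54+54+54+106+217+109+24 = 1001; mod 256 = 233 → e9.
Outer input = (K'⊕opad) ∥ inner = c6 b9 5c 5c 5c ∥ e9.
Outer hash (tag): sum = 198+185+92+92+92+233 = 892; mod 256 = 124 → 7c.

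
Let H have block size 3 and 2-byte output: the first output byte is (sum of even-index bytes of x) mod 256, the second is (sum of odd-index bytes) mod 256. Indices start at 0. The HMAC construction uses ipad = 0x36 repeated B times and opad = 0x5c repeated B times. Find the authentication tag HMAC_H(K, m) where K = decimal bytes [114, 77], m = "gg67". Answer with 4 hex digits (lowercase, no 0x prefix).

a229

Key decimal bytes [114, 77] = 72 4d is 2 bytes ≤ B = 3; zero-pad to 3 bytes: K' = 72 4d 00.
K' ⊕ ipad = 44 7b 36.  K' ⊕ opad = 2e 11 5c.
Inner input = (K'⊕ipad) ∥ m = 44 7b 36 ∥ 67 67 36 37.
Inner hash: even-index sum = 280 mod 256 = 24; odd-index sum = 280 mod 256 = 24 → 18 18.
Outer input = (K'⊕opad) ∥ inner = 2e 11 5c ∥ 18 18.
Outer hash (tag): even-index sum = 162 mod 256 = 162; odd-index sum = 41 mod 256 = 41 → a2 29.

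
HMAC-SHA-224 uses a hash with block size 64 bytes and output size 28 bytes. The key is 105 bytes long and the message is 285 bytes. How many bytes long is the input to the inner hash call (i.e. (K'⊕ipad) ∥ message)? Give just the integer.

Key is 105 > 64 bytes, so it is hashed to 28 bytes then zero-padded to 64: |K'| = 64.
Inner input = (K'⊕ipad) ∥ m → 64 + 285 = 349 bytes.

349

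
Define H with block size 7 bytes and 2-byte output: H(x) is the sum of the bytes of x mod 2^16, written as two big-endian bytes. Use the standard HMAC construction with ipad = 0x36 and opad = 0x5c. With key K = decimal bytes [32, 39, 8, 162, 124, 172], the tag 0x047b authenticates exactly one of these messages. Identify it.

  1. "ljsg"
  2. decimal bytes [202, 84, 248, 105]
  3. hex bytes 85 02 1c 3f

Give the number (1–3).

1

Key decimal bytes [32, 39, 8, 162, 124, 172] = 20 27 08 a2 7c ac is 6 bytes ≤ B = 7; zero-pad to 7 bytes: K' = 20 27 08 a2 7c ac 00.
K' ⊕ ipad = 16 11 3e 94 4a 9a 36; K' ⊕ opad = 7c 7b 54 fe 20 f0 5c.
m1: inner = H(16 11 3e 94 4a 9a 36 6c 6a 73 67) = 03 c3; tag = H(7c 7b 54 fe 20 f0 5c 03 c3) = 047b ← matches
m2: inner = H(16 11 3e 94 4a 9a 36 ca 54 f8 69) = 04 92; tag = H(7c 7b 54 fe 20 f0 5c 04 92) = 044b
m3: inner = H(16 11 3e 94 4a 9a 36 85 02 1c 3f) = 02 f5; tag = H(7c 7b 54 fe 20 f0 5c 02 f5) = 04ac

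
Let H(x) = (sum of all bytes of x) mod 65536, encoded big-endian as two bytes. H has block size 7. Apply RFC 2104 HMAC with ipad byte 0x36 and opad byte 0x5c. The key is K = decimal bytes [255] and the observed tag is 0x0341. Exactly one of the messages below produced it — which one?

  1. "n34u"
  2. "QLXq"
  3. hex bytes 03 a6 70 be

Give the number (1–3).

2

Key decimal bytes [255] = ff is 1 byte ≤ B = 7; zero-pad to 7 bytes: K' = ff 00 00 00 00 00 00.
K' ⊕ ipad = c9 36 36 36 36 36 36; K' ⊕ opad = a3 5c 5c 5c 5c 5c 5c.
m1: inner = H(c9 36 36 36 36 36 36 6e 33 34 75) = 03 57; tag = H(a3 5c 5c 5c 5c 5c 5c 03 57) = 0325
m2: inner = H(c9 36 36 36 36 36 36 51 4c 58 71) = 03 73; tag = H(a3 5c 5c 5c 5c 5c 5c 03 73) = 0341 ← matches
m3: inner = H(c9 36 36 36 36 36 36 03 a6 70 be) = 03 e4; tag = H(a3 5c 5c 5c 5c 5c 5c 03 e4) = 03b2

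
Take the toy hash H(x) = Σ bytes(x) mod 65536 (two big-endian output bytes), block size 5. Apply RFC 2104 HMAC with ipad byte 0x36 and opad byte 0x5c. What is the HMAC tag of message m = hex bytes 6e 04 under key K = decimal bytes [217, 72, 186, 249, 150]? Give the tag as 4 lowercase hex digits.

Key decimal bytes [217, 72, 186, 249, 150] = d9 48 ba f9 96 is exactly B = 5 bytes: K' = d9 48 ba f9 96.
K' ⊕ ipad = ef 7e 8c cf a0.  K' ⊕ opad = 85 14 e6 a5 ca.
Inner input = (K'⊕ipad) ∥ m = ef 7e 8c cf a0 ∥ 6e 04.
Inner hash: sum = 239+126+140+207+160+110+4 = 986 → 03 da.
Outer input = (K'⊕opad) ∥ inner = 85 14 e6 a5 ca ∥ 03 da.
Outer hash (tag): sum = 133+20+230+165+202+3+218 = 971 → 03 cb.

03cb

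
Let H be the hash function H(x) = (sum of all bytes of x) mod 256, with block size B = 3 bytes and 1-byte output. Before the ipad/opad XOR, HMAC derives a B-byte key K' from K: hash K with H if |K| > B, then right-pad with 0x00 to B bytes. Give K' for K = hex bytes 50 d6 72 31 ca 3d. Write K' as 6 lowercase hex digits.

|K| = 6 > B = 3, so first hash the key.
H(K): sum = 80+214+114+49+202+61 = 720; mod 256 = 208 → d0.
Zero-pad H(K) = d0 to 3 bytes: K' = d0 00 00.

d00000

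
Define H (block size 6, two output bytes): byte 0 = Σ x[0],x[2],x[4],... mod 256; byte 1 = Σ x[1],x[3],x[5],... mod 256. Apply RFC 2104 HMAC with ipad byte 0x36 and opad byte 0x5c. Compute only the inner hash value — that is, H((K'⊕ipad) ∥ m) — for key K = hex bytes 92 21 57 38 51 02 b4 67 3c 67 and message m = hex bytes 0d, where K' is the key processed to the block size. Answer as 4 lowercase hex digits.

Key hex bytes 92 21 57 38 51 02 b4 67 3c 67 is 10 bytes > B = 6, so hash it first: H(key) = 2a 29, then zero-pad to 6 bytes: K' = 2a 29 00 00 00 00.
K' ⊕ ipad = 1c 1f 36 36 36 36.
Inner input = 1c 1f 36 36 36 36 ∥ 0d.
Inner hash: even-index sum = 149 mod 256 = 149; odd-index sum = 139 mod 256 = 139 → 95 8b.

958b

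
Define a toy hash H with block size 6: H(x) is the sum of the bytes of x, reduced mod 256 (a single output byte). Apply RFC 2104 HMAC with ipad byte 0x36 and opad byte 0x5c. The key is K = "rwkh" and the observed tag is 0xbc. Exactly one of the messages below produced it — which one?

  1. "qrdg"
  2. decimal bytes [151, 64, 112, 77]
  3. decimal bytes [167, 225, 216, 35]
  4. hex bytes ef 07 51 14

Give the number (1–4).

Key "rwkh" = 72 77 6b 68 is 4 bytes ≤ B = 6; zero-pad to 6 bytes: K' = 72 77 6b 68 00 00.
K' ⊕ ipad = 44 41 5d 5e 36 36; K' ⊕ opad = 2e 2b 37 34 5c 5c.
m1: inner = H(44 41 5d 5e 36 36 71 72 64 67) = 5a; tag = H(2e 2b 37 34 5c 5c 5a) = d6
m2: inner = H(44 41 5d 5e 36 36 97 40 70 4d) = 40; tag = H(2e 2b 37 34 5c 5c 40) = bc ← matches
m3: inner = H(44 41 5d 5e 36 36 a7 e1 d8 23) = 2f; tag = H(2e 2b 37 34 5c 5c 2f) = ab
m4: inner = H(44 41 5d 5e 36 36 ef 07 51 14) = 07; tag = H(2e 2b 37 34 5c 5c 07) = 83

2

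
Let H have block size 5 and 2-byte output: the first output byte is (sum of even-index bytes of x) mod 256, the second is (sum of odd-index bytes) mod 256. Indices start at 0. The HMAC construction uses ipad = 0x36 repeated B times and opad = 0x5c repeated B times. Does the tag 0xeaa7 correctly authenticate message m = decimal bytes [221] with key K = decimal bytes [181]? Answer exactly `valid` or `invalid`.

Key decimal bytes [181] = b5 is 1 byte ≤ B = 5; zero-pad to 5 bytes: K' = b5 00 00 00 00.
K' ⊕ ipad = 83 36 36 36 36; K' ⊕ opad = e9 5c 5c 5c 5c.
Inner hash: even-index sum = 239 mod 256 = 239; odd-index sum = 329 mod 256 = 73 → ef 49.
Outer hash (recomputed tag): even-index sum = 490 mod 256 = 234; odd-index sum = 423 mod 256 = 167 → ea a7.
Recomputed tag = eaa7; claimed = eaa7 → match.

valid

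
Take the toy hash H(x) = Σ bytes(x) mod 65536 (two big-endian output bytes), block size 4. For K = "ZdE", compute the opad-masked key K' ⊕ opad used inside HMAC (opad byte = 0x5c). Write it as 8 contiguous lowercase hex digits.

Key "ZdE" = 5a 64 45 is 3 bytes ≤ B = 4; zero-pad to 4 bytes: K' = 5a 64 45 00.
XOR each byte with 0x5c: 5a⊕5c=06, 64⊕5c=38, 45⊕5c=19, 00⊕5c=5c.

0638195c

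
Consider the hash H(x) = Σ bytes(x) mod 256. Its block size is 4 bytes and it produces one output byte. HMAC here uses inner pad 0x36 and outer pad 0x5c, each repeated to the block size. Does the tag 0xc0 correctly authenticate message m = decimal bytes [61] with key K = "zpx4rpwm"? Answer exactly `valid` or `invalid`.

Key "zpx4rpwm" = 7a 70 78 34 72 70 77 6d is 8 bytes > B = 4, so hash it first: H(key) = 5c, then zero-pad to 4 bytes: K' = 5c 00 00 00.
K' ⊕ ipad = 6a 36 36 36; K' ⊕ opad = 00 5c 5c 5c.
Inner hash: sum = 106+54+54+54+61 = 329; mod 256 = 73 → 49.
Outer hash (recomputed tag): sum = 0+92+92+92+73 = 349; mod 256 = 93 → 5d.
Recomputed tag = 5d; claimed = c0 → mismatch.

invalid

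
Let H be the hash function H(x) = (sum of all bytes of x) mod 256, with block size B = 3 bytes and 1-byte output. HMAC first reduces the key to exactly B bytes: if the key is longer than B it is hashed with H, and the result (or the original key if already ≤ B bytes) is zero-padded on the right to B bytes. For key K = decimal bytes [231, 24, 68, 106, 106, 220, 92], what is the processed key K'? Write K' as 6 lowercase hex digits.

4f0000

|K| = 7 > B = 3, so first hash the key.
H(K): sum = 231+24+68+106+106+220+92 = 847; mod 256 = 79 → 4f.
Zero-pad H(K) = 4f to 3 bytes: K' = 4f 00 00.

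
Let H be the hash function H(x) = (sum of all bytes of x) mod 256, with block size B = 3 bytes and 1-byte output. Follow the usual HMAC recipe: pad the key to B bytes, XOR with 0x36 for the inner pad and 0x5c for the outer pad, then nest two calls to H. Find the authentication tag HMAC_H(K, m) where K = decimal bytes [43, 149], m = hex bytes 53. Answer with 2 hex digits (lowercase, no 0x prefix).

Key decimal bytes [43, 149] = 2b 95 is 2 bytes ≤ B = 3; zero-pad to 3 bytes: K' = 2b 95 00.
K' ⊕ ipad = 1d a3 36.  K' ⊕ opad = 77 c9 5c.
Inner input = (K'⊕ipad) ∥ m = 1d a3 36 ∥ 53.
Inner hash: sum = 29+163+54+83 = 329; mod 256 = 73 → 49.
Outer input = (K'⊕opad) ∥ inner = 77 c9 5c ∥ 49.
Outer hash (tag): sum = 119+201+92+73 = 485; mod 256 = 229 → e5.

e5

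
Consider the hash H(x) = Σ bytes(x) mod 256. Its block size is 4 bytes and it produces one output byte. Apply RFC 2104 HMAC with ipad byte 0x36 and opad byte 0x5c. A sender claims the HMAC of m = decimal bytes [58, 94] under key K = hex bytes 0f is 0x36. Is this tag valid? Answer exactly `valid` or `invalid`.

Key hex bytes 0f is 1 byte ≤ B = 4; zero-pad to 4 bytes: K' = 0f 00 00 00.
K' ⊕ ipad = 39 36 36 36; K' ⊕ opad = 53 5c 5c 5c.
Inner hash: sum = 57+54+54+54+58+94 = 371; mod 256 = 115 → 73.
Outer hash (recomputed tag): sum = 83+92+92+92+115 = 474; mod 256 = 218 → da.
Recomputed tag = da; claimed = 36 → mismatch.

invalid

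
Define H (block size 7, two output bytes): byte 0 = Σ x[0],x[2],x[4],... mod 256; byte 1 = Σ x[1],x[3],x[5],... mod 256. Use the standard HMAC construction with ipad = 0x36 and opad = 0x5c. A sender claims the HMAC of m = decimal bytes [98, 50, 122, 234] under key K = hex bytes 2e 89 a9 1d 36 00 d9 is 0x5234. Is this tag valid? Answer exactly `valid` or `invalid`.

valid

Key hex bytes 2e 89 a9 1d 36 00 d9 is exactly B = 7 bytes: K' = 2e 89 a9 1d 36 00 d9.
K' ⊕ ipad = 18 bf 9f 2b 00 36 ef; K' ⊕ opad = 72 d5 f5 41 6a 5c 85.
Inner hash: even-index sum = 706 mod 256 = 194; odd-index sum = 508 mod 256 = 252 → c2 fc.
Outer hash (recomputed tag): even-index sum = 850 mod 256 = 82; odd-index sum = 564 mod 256 = 52 → 52 34.
Recomputed tag = 5234; claimed = 5234 → match.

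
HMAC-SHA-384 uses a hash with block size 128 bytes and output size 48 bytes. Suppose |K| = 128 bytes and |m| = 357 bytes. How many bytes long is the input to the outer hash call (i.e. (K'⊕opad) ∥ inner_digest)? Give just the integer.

Key is 128 ≤ 128 bytes, zero-padded: |K'| = 128.
Outer input = (K'⊕opad) ∥ H(inner) → 128 + 48 = 176 bytes.

176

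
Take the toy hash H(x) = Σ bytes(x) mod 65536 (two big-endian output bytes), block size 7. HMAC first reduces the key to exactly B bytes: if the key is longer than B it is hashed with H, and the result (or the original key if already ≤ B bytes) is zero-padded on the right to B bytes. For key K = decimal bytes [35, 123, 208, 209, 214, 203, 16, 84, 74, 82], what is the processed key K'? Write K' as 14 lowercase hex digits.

|K| = 10 > B = 7, so first hash the key.
H(K): sum = 35+123+208+209+214+203+16+84+74+82 = 1248 → 04 e0.
Zero-pad H(K) = 04 e0 to 7 bytes: K' = 04 e0 00 00 00 00 00.

04e00000000000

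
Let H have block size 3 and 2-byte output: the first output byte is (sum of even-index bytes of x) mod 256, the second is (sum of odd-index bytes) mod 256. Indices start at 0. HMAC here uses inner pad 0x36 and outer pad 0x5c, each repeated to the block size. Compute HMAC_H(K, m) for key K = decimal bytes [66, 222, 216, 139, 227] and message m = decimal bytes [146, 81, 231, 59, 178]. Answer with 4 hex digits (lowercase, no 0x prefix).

Key decimal bytes [66, 222, 216, 139, 227] = 42 de d8 8b e3 is 5 bytes > B = 3, so hash it first: H(key) = fd 69, then zero-pad to 3 bytes: K' = fd 69 00.
K' ⊕ ipad = cb 5f 36.  K' ⊕ opad = a1 35 5c.
Inner input = (K'⊕ipad) ∥ m = cb 5f 36 ∥ 92 51 e7 3b b2.
Inner hash: even-index sum = 397 mod 256 = 141; odd-index sum = 650 mod 256 = 138 → 8d 8a.
Outer input = (K'⊕opad) ∥ inner = a1 35 5c ∥ 8d 8a.
Outer hash (tag): even-index sum = 391 mod 256 = 135; odd-index sum = 194 mod 256 = 194 → 87 c2.

87c2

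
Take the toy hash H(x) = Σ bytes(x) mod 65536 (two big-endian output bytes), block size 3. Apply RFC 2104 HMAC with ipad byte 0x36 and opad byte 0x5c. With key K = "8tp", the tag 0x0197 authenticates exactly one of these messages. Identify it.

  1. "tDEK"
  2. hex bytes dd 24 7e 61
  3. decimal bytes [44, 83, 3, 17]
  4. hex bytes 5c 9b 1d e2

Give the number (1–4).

1

Key "8tp" = 38 74 70 is exactly B = 3 bytes: K' = 38 74 70.
K' ⊕ ipad = 0e 42 46; K' ⊕ opad = 64 28 2c.
m1: inner = H(0e 42 46 74 44 45 4b) = 01 de; tag = H(64 28 2c 01 de) = 0197 ← matches
m2: inner = H(0e 42 46 dd 24 7e 61) = 02 76; tag = H(64 28 2c 02 76) = 0130
m3: inner = H(0e 42 46 2c 53 03 11) = 01 29; tag = H(64 28 2c 01 29) = 00e2
m4: inner = H(0e 42 46 5c 9b 1d e2) = 02 8c; tag = H(64 28 2c 02 8c) = 0146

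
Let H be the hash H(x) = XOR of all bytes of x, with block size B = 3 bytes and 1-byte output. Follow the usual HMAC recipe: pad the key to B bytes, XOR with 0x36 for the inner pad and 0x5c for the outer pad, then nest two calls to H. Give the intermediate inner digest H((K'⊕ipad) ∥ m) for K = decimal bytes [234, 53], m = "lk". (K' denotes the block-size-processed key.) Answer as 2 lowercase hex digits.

Key decimal bytes [234, 53] = ea 35 is 2 bytes ≤ B = 3; zero-pad to 3 bytes: K' = ea 35 00.
K' ⊕ ipad = dc 03 36.
Inner input = dc 03 36 ∥ 6c 6b.
Inner hash: XOR dc⊕03⊕36⊕6c⊕6b = ee.

ee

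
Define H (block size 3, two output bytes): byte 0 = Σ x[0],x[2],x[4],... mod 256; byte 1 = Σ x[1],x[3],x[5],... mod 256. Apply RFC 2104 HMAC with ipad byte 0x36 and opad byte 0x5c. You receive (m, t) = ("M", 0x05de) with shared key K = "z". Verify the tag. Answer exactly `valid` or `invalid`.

valid

Key "z" = 7a is 1 byte ≤ B = 3; zero-pad to 3 bytes: K' = 7a 00 00.
K' ⊕ ipad = 4c 36 36; K' ⊕ opad = 26 5c 5c.
Inner hash: even-index sum = 130 mod 256 = 130; odd-index sum = 131 mod 256 = 131 → 82 83.
Outer hash (recomputed tag): even-index sum = 261 mod 256 = 5; odd-index sum = 222 mod 256 = 222 → 05 de.
Recomputed tag = 05de; claimed = 05de → match.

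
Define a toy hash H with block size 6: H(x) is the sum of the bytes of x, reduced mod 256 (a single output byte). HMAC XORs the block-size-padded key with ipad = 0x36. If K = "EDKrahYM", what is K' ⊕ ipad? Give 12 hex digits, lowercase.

833636363636

Key "EDKrahYM" = 45 44 4b 72 61 68 59 4d is 8 bytes > B = 6, so hash it first: H(key) = b5, then zero-pad to 6 bytes: K' = b5 00 00 00 00 00.
XOR each byte with 0x36: b5⊕36=83, 00⊕36=36, 00⊕36=36, 00⊕36=36, 00⊕36=36, 00⊕36=36.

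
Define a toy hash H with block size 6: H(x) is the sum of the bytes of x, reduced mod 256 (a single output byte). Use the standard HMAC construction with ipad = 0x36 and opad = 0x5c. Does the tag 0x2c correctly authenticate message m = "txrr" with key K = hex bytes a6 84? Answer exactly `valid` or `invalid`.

Key hex bytes a6 84 is 2 bytes ≤ B = 6; zero-pad to 6 bytes: K' = a6 84 00 00 00 00.
K' ⊕ ipad = 90 b2 36 36 36 36; K' ⊕ opad = fa d8 5c 5c 5c 5c.
Inner hash: sum = 144+178+54+54+54+54+116+120+114+114 = 1002; mod 256 = 234 → ea.
Outer hash (recomputed tag): sum = 250+216+92+92+92+92+234 = 1068; mod 256 = 44 → 2c.
Recomputed tag = 2c; claimed = 2c → match.

valid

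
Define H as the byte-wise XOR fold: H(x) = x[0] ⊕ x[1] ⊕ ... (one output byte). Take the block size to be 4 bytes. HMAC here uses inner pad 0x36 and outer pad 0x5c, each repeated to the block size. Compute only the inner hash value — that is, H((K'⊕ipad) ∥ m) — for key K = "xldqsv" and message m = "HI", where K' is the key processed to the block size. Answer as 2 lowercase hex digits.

05

Key "xldqsv" = 78 6c 64 71 73 76 is 6 bytes > B = 4, so hash it first: H(key) = 04, then zero-pad to 4 bytes: K' = 04 00 00 00.
K' ⊕ ipad = 32 36 36 36.
Inner input = 32 36 36 36 ∥ 48 49.
Inner hash: XOR 32⊕36⊕36⊕36⊕48⊕49 = 05.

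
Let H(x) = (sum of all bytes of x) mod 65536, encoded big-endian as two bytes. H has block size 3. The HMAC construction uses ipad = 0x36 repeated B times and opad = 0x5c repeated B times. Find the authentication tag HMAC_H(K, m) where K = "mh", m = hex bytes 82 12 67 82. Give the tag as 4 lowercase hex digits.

012f

Key "mh" = 6d 68 is 2 bytes ≤ B = 3; zero-pad to 3 bytes: K' = 6d 68 00.
K' ⊕ ipad = 5b 5e 36.  K' ⊕ opad = 31 34 5c.
Inner input = (K'⊕ipad) ∥ m = 5b 5e 36 ∥ 82 12 67 82.
Inner hash: sum = 91+94+54+130+18+103+130 = 620 → 02 6c.
Outer input = (K'⊕opad) ∥ inner = 31 34 5c ∥ 02 6c.
Outer hash (tag): sum = 49+52+92+2+108 = 303 → 01 2f.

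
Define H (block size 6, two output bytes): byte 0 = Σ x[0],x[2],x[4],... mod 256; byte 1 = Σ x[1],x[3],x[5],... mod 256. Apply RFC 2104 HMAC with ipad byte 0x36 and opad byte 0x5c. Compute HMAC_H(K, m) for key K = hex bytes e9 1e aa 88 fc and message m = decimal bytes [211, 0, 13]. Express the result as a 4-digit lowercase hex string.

Key hex bytes e9 1e aa 88 fc is 5 bytes ≤ B = 6; zero-pad to 6 bytes: K' = e9 1e aa 88 fc 00.
K' ⊕ ipad = df 28 9c be ca 36.  K' ⊕ opad = b5 42 f6 d4 a0 5c.
Inner input = (K'⊕ipad) ∥ m = df 28 9c be ca 36 ∥ d3 00 0d.
Inner hash: even-index sum = 805 mod 256 = 37; odd-index sum = 284 mod 256 = 28 → 25 1c.
Outer input = (K'⊕opad) ∥ inner = b5 42 f6 d4 a0 5c ∥ 25 1c.
Outer hash (tag): even-index sum = 624 mod 256 = 112; odd-index sum = 398 mod 256 = 142 → 70 8e.

708e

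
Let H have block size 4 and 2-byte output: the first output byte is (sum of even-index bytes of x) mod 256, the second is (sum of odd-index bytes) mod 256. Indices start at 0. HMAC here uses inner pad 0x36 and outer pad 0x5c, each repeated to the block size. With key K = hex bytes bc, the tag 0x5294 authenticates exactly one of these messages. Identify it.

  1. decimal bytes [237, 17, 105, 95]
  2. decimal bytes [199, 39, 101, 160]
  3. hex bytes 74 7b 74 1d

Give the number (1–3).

1

Key hex bytes bc is 1 byte ≤ B = 4; zero-pad to 4 bytes: K' = bc 00 00 00.
K' ⊕ ipad = 8a 36 36 36; K' ⊕ opad = e0 5c 5c 5c.
m1: inner = H(8a 36 36 36 ed 11 69 5f) = 16 dc; tag = H(e0 5c 5c 5c 16 dc) = 5294 ← matches
m2: inner = H(8a 36 36 36 c7 27 65 a0) = ec 33; tag = H(e0 5c 5c 5c ec 33) = 28eb
m3: inner = H(8a 36 36 36 74 7b 74 1d) = a8 04; tag = H(e0 5c 5c 5c a8 04) = e4bc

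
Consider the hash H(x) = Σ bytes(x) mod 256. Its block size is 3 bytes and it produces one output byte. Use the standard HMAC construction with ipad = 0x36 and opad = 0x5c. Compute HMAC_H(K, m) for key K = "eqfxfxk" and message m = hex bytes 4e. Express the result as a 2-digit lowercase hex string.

de

Key "eqfxfxk" = 65 71 66 78 66 78 6b is 7 bytes > B = 3, so hash it first: H(key) = fd, then zero-pad to 3 bytes: K' = fd 00 00.
K' ⊕ ipad = cb 36 36.  K' ⊕ opad = a1 5c 5c.
Inner input = (K'⊕ipad) ∥ m = cb 36 36 ∥ 4e.
Inner hash: sum = 203+54+54+78 = 389; mod 256 = 133 → 85.
Outer input = (K'⊕opad) ∥ inner = a1 5c 5c ∥ 85.
Outer hash (tag): sum = 161+92+92+133 = 478; mod 256 = 222 → de.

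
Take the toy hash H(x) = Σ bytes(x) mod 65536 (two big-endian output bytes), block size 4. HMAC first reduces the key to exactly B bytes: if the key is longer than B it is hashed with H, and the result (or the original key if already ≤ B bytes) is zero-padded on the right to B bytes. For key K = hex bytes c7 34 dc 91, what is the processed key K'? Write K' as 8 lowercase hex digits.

c734dc91

Key hex bytes c7 34 dc 91 is exactly B = 4 bytes: K' = c7 34 dc 91.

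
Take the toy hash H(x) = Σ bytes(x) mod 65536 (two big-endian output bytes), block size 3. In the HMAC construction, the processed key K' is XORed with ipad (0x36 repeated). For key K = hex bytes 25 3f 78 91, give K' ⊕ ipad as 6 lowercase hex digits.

Key hex bytes 25 3f 78 91 is 4 bytes > B = 3, so hash it first: H(key) = 01 6d, then zero-pad to 3 bytes: K' = 01 6d 00.
XOR each byte with 0x36: 01⊕36=37, 6d⊕36=5b, 00⊕36=36.

375b36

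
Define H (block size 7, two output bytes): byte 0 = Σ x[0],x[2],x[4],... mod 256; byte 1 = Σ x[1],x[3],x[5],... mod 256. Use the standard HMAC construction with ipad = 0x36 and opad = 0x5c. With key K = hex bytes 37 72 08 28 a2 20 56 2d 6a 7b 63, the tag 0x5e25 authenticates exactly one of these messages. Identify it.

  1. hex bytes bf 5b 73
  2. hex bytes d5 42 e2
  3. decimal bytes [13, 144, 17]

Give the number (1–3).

1

Key hex bytes 37 72 08 28 a2 20 56 2d 6a 7b 63 is 11 bytes > B = 7, so hash it first: H(key) = 04 62, then zero-pad to 7 bytes: K' = 04 62 00 00 00 00 00.
K' ⊕ ipad = 32 54 36 36 36 36 36; K' ⊕ opad = 58 3e 5c 5c 5c 5c 5c.
m1: inner = H(32 54 36 36 36 36 36 bf 5b 73) = 2f f2; tag = H(58 3e 5c 5c 5c 5c 5c 2f f2) = 5e25 ← matches
m2: inner = H(32 54 36 36 36 36 36 d5 42 e2) = 16 77; tag = H(58 3e 5c 5c 5c 5c 5c 16 77) = e30c
m3: inner = H(32 54 36 36 36 36 36 0d 90 11) = 64 de; tag = H(58 3e 5c 5c 5c 5c 5c 64 de) = 4a5a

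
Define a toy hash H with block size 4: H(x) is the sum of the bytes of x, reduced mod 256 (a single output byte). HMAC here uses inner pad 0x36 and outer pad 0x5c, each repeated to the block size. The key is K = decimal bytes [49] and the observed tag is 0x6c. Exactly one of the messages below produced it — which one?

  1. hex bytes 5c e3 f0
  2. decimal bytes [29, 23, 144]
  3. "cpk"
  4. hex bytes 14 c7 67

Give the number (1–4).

4

Key decimal bytes [49] = 31 is 1 byte ≤ B = 4; zero-pad to 4 bytes: K' = 31 00 00 00.
K' ⊕ ipad = 07 36 36 36; K' ⊕ opad = 6d 5c 5c 5c.
m1: inner = H(07 36 36 36 5c e3 f0) = d8; tag = H(6d 5c 5c 5c d8) = 59
m2: inner = H(07 36 36 36 1d 17 90) = 6d; tag = H(6d 5c 5c 5c 6d) = ee
m3: inner = H(07 36 36 36 63 70 6b) = e7; tag = H(6d 5c 5c 5c e7) = 68
m4: inner = H(07 36 36 36 14 c7 67) = eb; tag = H(6d 5c 5c 5c eb) = 6c ← matches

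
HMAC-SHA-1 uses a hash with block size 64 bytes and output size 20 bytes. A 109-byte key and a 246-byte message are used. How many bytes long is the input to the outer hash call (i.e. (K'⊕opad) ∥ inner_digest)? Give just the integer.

84

Key is 109 > 64 bytes, so it is hashed to 20 bytes then zero-padded to 64: |K'| = 64.
Outer input = (K'⊕opad) ∥ H(inner) → 64 + 20 = 84 bytes.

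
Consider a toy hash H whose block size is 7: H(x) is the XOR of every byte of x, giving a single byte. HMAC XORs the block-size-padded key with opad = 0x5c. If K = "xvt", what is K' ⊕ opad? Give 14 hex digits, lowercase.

242a285c5c5c5c

Key "xvt" = 78 76 74 is 3 bytes ≤ B = 7; zero-pad to 7 bytes: K' = 78 76 74 00 00 00 00.
XOR each byte with 0x5c: 78⊕5c=24, 76⊕5c=2a, 74⊕5c=28, 00⊕5c=5c, 00⊕5c=5c, 00⊕5c=5c, 00⊕5c=5c.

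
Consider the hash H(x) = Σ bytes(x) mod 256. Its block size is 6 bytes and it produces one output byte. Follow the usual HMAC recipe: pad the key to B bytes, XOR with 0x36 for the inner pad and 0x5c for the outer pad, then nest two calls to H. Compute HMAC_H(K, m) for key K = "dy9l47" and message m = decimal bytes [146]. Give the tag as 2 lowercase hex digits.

64

Key "dy9l47" = 64 79 39 6c 34 37 is exactly B = 6 bytes: K' = 64 79 39 6c 34 37.
K' ⊕ ipad = 52 4f 0f 5a 02 01.  K' ⊕ opad = 38 25 65 30 68 6b.
Inner input = (K'⊕ipad) ∥ m = 52 4f 0f 5a 02 01 ∥ 92.
Inner hash: sum = 82+79+15+90+2+1+146 = 415; mod 256 = 159 → 9f.
Outer input = (K'⊕opad) ∥ inner = 38 25 65 30 68 6b ∥ 9f.
Outer hash (tag): sum = 56+37+101+48+104+107+159 = 612; mod 256 = 100 → 64.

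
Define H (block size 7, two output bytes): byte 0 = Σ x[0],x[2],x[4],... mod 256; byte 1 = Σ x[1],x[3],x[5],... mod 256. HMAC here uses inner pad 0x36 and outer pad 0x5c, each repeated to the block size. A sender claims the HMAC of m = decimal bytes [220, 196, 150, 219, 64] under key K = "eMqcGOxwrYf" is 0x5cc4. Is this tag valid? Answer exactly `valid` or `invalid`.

Key "eMqcGOxwrYf" = 65 4d 71 63 47 4f 78 77 72 59 66 is 11 bytes > B = 7, so hash it first: H(key) = 6d cf, then zero-pad to 7 bytes: K' = 6d cf 00 00 00 00 00.
K' ⊕ ipad = 5b f9 36 36 36 36 36; K' ⊕ opad = 31 93 5c 5c 5c 5c 5c.
Inner hash: even-index sum = 668 mod 256 = 156; odd-index sum = 791 mod 256 = 23 → 9c 17.
Outer hash (recomputed tag): even-index sum = 348 mod 256 = 92; odd-index sum = 487 mod 256 = 231 → 5c e7.
Recomputed tag = 5ce7; claimed = 5cc4 → mismatch.

invalid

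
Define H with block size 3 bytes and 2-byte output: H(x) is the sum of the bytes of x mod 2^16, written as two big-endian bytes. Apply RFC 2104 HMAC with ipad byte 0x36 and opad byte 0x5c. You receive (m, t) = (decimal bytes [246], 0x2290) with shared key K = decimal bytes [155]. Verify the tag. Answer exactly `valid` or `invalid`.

invalid

Key decimal bytes [155] = 9b is 1 byte ≤ B = 3; zero-pad to 3 bytes: K' = 9b 00 00.
K' ⊕ ipad = ad 36 36; K' ⊕ opad = c7 5c 5c.
Inner hash: sum = 173+54+54+246 = 527 → 02 0f.
Outer hash (recomputed tag): sum = 199+92+92+2+15 = 400 → 01 90.
Recomputed tag = 0190; claimed = 2290 → mismatch.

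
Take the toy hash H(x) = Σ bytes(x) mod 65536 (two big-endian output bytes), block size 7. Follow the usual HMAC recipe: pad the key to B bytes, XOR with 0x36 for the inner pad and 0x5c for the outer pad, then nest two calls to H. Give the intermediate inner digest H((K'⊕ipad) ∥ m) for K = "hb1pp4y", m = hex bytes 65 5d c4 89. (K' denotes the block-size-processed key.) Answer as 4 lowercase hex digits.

03a5

Key "hb1pp4y" = 68 62 31 70 70 34 79 is exactly B = 7 bytes: K' = 68 62 31 70 70 34 79.
K' ⊕ ipad = 5e 54 07 46 46 02 4f.
Inner input = 5e 54 07 46 46 02 4f ∥ 65 5d c4 89.
Inner hash: sum = 94+84+7+70+70+2+79+101+93+196+137 = 933 → 03 a5.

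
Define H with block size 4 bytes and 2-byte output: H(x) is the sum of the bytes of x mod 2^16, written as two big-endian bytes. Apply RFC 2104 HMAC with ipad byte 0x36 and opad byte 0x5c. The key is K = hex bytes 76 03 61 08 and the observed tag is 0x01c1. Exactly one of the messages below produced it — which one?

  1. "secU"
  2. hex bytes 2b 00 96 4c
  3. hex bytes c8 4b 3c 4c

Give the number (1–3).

3

Key hex bytes 76 03 61 08 is exactly B = 4 bytes: K' = 76 03 61 08.
K' ⊕ ipad = 40 35 57 3e; K' ⊕ opad = 2a 5f 3d 54.
m1: inner = H(40 35 57 3e 73 65 63 55) = 02 9a; tag = H(2a 5f 3d 54 02 9a) = 01b6
m2: inner = H(40 35 57 3e 2b 00 96 4c) = 02 17; tag = H(2a 5f 3d 54 02 17) = 0133
m3: inner = H(40 35 57 3e c8 4b 3c 4c) = 02 a5; tag = H(2a 5f 3d 54 02 a5) = 01c1 ← matches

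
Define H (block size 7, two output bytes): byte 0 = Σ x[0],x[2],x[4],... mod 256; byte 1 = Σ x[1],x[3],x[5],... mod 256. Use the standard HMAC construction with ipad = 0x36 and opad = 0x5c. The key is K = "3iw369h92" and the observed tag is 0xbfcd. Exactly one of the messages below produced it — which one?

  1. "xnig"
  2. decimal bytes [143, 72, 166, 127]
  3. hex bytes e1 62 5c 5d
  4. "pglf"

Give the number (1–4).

1

Key "3iw369h92" = 33 69 77 33 36 39 68 39 32 is 9 bytes > B = 7, so hash it first: H(key) = 7a 0e, then zero-pad to 7 bytes: K' = 7a 0e 00 00 00 00 00.
K' ⊕ ipad = 4c 38 36 36 36 36 36; K' ⊕ opad = 26 52 5c 5c 5c 5c 5c.
m1: inner = H(4c 38 36 36 36 36 36 78 6e 69 67) = c3 85; tag = H(26 52 5c 5c 5c 5c 5c c3 85) = bfcd ← matches
m2: inner = H(4c 38 36 36 36 36 36 8f 48 a6 7f) = b5 d9; tag = H(26 52 5c 5c 5c 5c 5c b5 d9) = 13bf
m3: inner = H(4c 38 36 36 36 36 36 e1 62 5c 5d) = ad e1; tag = H(26 52 5c 5c 5c 5c 5c ad e1) = 1bb7
m4: inner = H(4c 38 36 36 36 36 36 70 67 6c 66) = bb 80; tag = H(26 52 5c 5c 5c 5c 5c bb 80) = bac5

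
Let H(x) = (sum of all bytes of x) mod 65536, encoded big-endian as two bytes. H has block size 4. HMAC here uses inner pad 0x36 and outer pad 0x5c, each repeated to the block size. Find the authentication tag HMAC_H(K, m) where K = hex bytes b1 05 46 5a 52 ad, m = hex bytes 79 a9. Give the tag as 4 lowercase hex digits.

Key hex bytes b1 05 46 5a 52 ad is 6 bytes > B = 4, so hash it first: H(key) = 02 55, then zero-pad to 4 bytes: K' = 02 55 00 00.
K' ⊕ ipad = 34 63 36 36.  K' ⊕ opad = 5e 09 5c 5c.
Inner input = (K'⊕ipad) ∥ m = 34 63 36 36 ∥ 79 a9.
Inner hash: sum = 52+99+54+54+121+169 = 549 → 02 25.
Outer input = (K'⊕opad) ∥ inner = 5e 09 5c 5c ∥ 02 25.
Outer hash (tag): sum = 94+9+92+92+2+37 = 326 → 01 46.

0146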